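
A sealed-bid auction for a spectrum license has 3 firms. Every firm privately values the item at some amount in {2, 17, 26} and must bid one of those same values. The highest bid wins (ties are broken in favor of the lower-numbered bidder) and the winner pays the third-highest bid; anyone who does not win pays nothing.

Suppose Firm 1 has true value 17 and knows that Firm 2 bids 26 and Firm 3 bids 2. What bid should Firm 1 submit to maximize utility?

Bid 2: loses, pays 0, utility 0.
Bid 17: loses, pays 0, utility 0.
Bid 26: wins, pays 2, utility 17 - 2 = 15.
The best choice is 26 with utility 15.

26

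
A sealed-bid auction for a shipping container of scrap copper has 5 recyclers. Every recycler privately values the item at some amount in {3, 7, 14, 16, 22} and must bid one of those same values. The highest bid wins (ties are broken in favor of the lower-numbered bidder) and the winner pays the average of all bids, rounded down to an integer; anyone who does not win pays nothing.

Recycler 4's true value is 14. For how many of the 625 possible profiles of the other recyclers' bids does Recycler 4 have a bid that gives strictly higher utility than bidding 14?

197

Others bid (3, 3, 3, 3): truth gives 9; bid 7 gives 11 > 9. Violating.
Others bid (3, 3, 3, 7): truth gives 8; bid 7 gives 10 > 8. Violating.
Others bid (3, 3, 3, 16): truth gives 0; bid 16 gives 6 > 0. Violating.
Others bid (3, 3, 3, 22): truth gives 0; bid 22 gives 4 > 0. Violating.
Others bid (3, 3, 3, 14): truth gives 7; no alternative beats it.
Others bid (3, 3, 7, 3): truth gives 8; no alternative beats it.
(Checking all 625 profiles: 197 have a profitable deviation, 428 do not.)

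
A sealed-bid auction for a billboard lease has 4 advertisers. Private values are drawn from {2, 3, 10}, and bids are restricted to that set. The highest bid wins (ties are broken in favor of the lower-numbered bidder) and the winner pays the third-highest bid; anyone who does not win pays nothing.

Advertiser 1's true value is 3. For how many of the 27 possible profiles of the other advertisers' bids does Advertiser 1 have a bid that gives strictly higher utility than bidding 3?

3

Others bid (2, 2, 10): truth gives 0; bid 10 gives 1 > 0. Violating.
Others bid (2, 10, 2): truth gives 0; bid 10 gives 1 > 0. Violating.
Others bid (10, 2, 2): truth gives 0; bid 10 gives 1 > 0. Violating.
Others bid (2, 2, 2): truth gives 1; no alternative beats it.
Others bid (2, 2, 3): truth gives 1; no alternative beats it.
(Checking all 27 profiles: 3 have a profitable deviation, 24 do not.)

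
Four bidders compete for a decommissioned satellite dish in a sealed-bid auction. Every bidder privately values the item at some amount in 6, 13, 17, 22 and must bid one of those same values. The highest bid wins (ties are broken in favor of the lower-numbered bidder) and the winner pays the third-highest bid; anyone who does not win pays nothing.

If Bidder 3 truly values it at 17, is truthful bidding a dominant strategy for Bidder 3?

Consider the case where Bidder 1 bids 6, Bidder 2 bids 6 and Bidder 4 bids 22.
Truthful bid 17: loses, pays 0, utility 0.
Bid 22 instead: wins, pays 6, utility 17 - 6 = 11.
Since 11 > 0, bidding 22 is strictly better here, so truthful bidding is not dominant.

No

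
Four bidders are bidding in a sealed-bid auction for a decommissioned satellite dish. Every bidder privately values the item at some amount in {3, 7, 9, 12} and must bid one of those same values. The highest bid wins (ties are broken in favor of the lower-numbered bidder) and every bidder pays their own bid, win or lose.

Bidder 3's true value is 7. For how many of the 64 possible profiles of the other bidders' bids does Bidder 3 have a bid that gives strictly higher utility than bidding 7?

62

Others bid (3, 3, 9): truth gives -7; bid 9 gives -2 > -7. Violating.
Others bid (3, 3, 12): truth gives -7; bid 3 gives -3 > -7. Violating.
Others bid (3, 7, 3): truth gives -7; bid 9 gives -2 > -7. Violating.
Others bid (3, 7, 7): truth gives -7; bid 9 gives -2 > -7. Violating.
Others bid (3, 3, 3): truth gives 0; no alternative beats it.
Others bid (3, 3, 7): truth gives 0; no alternative beats it.
(Checking all 64 profiles: 62 have a profitable deviation, 2 do not.)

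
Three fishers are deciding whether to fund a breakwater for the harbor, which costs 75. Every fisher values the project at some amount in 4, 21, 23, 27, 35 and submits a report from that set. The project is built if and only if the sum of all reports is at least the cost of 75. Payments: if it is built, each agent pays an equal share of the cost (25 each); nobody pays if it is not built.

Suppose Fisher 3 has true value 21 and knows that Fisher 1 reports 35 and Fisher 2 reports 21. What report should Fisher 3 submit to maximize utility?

Report 4: project not built, utility 0.
Report 21: project built, pays 25, utility 21 - 25 = -4.
Report 23: project built, pays 25, utility 21 - 25 = -4.
Report 27: project built, pays 25, utility 21 - 25 = -4.
Report 35: project built, pays 25, utility 21 - 25 = -4.
The best choice is 4 with utility 0.

4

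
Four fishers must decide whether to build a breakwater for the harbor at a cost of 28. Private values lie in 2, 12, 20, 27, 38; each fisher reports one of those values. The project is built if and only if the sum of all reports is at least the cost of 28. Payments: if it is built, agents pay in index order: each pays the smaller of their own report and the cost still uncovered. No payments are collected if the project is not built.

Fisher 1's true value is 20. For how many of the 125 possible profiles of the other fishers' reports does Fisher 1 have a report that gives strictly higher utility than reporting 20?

124

Others report (2, 2, 12): truth gives 0; report 12 gives 8 > 0. Violating.
Others report (2, 2, 20): truth gives 0; report 12 gives 8 > 0. Violating.
Others report (2, 2, 27): truth gives 0; report 2 gives 18 > 0. Violating.
Others report (2, 2, 38): truth gives 0; report 2 gives 18 > 0. Violating.
Others report (2, 2, 2): truth gives 0; no alternative beats it.
(Checking all 125 profiles: 124 have a profitable deviation, 1 does not.)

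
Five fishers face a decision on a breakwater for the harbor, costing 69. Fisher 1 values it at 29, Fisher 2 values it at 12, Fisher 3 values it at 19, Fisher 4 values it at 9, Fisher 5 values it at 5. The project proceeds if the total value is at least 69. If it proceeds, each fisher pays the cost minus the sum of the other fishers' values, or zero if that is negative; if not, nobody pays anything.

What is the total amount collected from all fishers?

49

Total value 74 ≥ cost 69, so it is built.
Fisher 1: others sum to 45; max(0, 69 - 45) = 24.
Fisher 2: others sum to 62; max(0, 69 - 62) = 7.
Fisher 3: others sum to 55; max(0, 69 - 55) = 14.
Fisher 4: others sum to 65; max(0, 69 - 65) = 4.
Fisher 5: others sum to 69; max(0, 69 - 69) = 0.
Total collected = 24 + 7 + 14 + 4 + 0 = 49.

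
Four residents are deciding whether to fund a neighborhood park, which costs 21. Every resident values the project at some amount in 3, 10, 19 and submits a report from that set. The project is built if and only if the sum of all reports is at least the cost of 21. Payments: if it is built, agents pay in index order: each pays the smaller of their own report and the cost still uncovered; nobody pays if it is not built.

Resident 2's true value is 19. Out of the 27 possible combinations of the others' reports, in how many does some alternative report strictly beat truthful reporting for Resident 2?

17

Others report (3, 3, 10): truth gives 1; report 10 gives 9 > 1. Violating.
Others report (3, 3, 19): truth gives 1; report 3 gives 16 > 1. Violating.
Others report (3, 10, 3): truth gives 1; report 10 gives 9 > 1. Violating.
Others report (3, 10, 10): truth gives 1; report 3 gives 16 > 1. Violating.
Others report (3, 3, 3): truth gives 1; no alternative beats it.
Others report (19, 3, 3): truth gives 17; no alternative beats it.
(Checking all 27 profiles: 17 have a profitable deviation, 10 do not.)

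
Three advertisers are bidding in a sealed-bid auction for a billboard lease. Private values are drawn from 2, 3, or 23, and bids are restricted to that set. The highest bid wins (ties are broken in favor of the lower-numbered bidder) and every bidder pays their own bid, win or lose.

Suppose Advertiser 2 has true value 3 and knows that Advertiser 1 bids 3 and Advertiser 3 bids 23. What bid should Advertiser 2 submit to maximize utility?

2

Bid 2: loses but pays 2, utility -2.
Bid 3: loses but pays 3, utility -3.
Bid 23: wins, pays 23, utility 3 - 23 = -20.
The best choice is 2 with utility -2.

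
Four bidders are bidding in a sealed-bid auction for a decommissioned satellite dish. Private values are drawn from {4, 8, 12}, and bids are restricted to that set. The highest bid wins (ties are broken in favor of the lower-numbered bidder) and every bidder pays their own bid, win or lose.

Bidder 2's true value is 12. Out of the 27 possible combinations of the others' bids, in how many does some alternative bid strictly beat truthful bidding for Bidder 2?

Others bid (4, 4, 4): truth gives 0; bid 8 gives 4 > 0. Violating.
Others bid (4, 4, 8): truth gives 0; bid 8 gives 4 > 0. Violating.
Others bid (4, 8, 4): truth gives 0; bid 8 gives 4 > 0. Violating.
Others bid (4, 8, 8): truth gives 0; bid 8 gives 4 > 0. Violating.
Others bid (4, 4, 12): truth gives 0; no alternative beats it.
Others bid (4, 8, 12): truth gives 0; no alternative beats it.
(Checking all 27 profiles: 13 have a profitable deviation, 14 do not.)

13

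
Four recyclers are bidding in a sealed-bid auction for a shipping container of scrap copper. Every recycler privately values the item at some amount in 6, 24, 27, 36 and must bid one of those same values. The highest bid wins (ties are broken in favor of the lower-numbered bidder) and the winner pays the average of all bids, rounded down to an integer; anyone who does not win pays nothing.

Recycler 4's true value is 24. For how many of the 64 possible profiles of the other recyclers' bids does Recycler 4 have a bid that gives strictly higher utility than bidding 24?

15

Others bid (6, 6, 24): truth gives 0; bid 27 gives 9 > 0. Violating.
Others bid (6, 6, 27): truth gives 0; bid 36 gives 6 > 0. Violating.
Others bid (6, 24, 6): truth gives 0; bid 27 gives 9 > 0. Violating.
Others bid (6, 24, 24): truth gives 0; bid 27 gives 4 > 0. Violating.
Others bid (6, 6, 6): truth gives 14; no alternative beats it.
Others bid (6, 6, 36): truth gives 0; no alternative beats it.
(Checking all 64 profiles: 15 have a profitable deviation, 49 do not.)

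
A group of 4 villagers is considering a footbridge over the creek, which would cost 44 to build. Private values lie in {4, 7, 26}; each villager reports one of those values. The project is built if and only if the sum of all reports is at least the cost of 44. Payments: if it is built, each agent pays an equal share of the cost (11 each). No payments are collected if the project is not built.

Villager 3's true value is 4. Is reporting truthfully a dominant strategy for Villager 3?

Check each profile of the others' reports and compare truth against every alternative report.
Others report (4, 7, 26): truth gives 0, best alternative gives -7.
Others report (4, 26, 7): truth gives 0, best alternative gives -7.
Others report (7, 4, 26): truth gives 0, best alternative gives -7.
Others report (7, 26, 4): truth gives 0, best alternative gives -7.
Others report (26, 4, 7): truth gives 0, best alternative gives -7.
Others report (26, 7, 4): truth gives 0, best alternative gives -7.
(Remaining 21 profiles checked similarly; truth is weakly best in each.)
In every case the truthful report is at least as good as any alternative, so it is a dominant strategy.

Yes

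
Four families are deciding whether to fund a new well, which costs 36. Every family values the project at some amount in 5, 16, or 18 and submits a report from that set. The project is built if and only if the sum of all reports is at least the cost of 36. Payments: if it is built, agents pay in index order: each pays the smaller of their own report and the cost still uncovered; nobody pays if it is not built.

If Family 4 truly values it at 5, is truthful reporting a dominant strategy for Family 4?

Yes

Check each profile of the others' reports and compare truth against every alternative report.
Others report (5, 5, 16): truth gives 0, best alternative gives -5.
Others report (5, 16, 5): truth gives 0, best alternative gives -5.
Others report (16, 5, 5): truth gives 0, best alternative gives -5.
Others report (5, 5, 18): truth gives 0, best alternative gives -3.
Others report (5, 18, 5): truth gives 0, best alternative gives -3.
Others report (18, 5, 5): truth gives 0, best alternative gives -3.
(Remaining 21 profiles checked similarly; truth is weakly best in each.)
In every case the truthful report is at least as good as any alternative, so it is a dominant strategy.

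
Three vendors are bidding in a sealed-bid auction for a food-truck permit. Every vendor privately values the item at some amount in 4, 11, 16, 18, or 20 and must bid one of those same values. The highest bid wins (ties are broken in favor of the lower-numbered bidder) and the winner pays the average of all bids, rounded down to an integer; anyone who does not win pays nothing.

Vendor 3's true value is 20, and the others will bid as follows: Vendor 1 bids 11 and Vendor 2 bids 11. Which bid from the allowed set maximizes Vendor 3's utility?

16

Bid 4: loses, pays 0, utility 0.
Bid 11: loses, pays 0, utility 0.
Bid 16: wins, pays 12, utility 20 - 12 = 8.
Bid 18: wins, pays 13, utility 20 - 13 = 7.
Bid 20: wins, pays 14, utility 20 - 14 = 6.
The best choice is 16 with utility 8.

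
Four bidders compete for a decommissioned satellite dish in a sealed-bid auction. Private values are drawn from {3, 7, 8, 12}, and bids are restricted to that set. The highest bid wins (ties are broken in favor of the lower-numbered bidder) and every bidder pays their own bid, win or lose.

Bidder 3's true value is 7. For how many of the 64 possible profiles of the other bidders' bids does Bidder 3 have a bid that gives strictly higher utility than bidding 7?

62

Others bid (3, 3, 8): truth gives -7; bid 8 gives -1 > -7. Violating.
Others bid (3, 3, 12): truth gives -7; bid 3 gives -3 > -7. Violating.
Others bid (3, 7, 3): truth gives -7; bid 8 gives -1 > -7. Violating.
Others bid (3, 7, 7): truth gives -7; bid 8 gives -1 > -7. Violating.
Others bid (3, 3, 3): truth gives 0; no alternative beats it.
Others bid (3, 3, 7): truth gives 0; no alternative beats it.
(Checking all 64 profiles: 62 have a profitable deviation, 2 do not.)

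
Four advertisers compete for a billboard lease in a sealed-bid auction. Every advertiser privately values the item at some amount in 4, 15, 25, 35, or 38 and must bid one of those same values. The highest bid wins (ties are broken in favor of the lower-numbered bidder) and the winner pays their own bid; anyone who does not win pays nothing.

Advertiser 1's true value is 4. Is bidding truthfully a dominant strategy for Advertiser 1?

Check each profile of the others' bids and compare truth against every alternative bid.
Others bid (4, 4, 4): truth gives 0, best alternative gives -11.
Others bid (4, 4, 15): truth gives 0, best alternative gives -11.
Others bid (4, 15, 4): truth gives 0, best alternative gives -11.
Others bid (4, 15, 15): truth gives 0, best alternative gives -11.
Others bid (15, 4, 4): truth gives 0, best alternative gives -11.
Others bid (15, 4, 15): truth gives 0, best alternative gives -11.
(Remaining 119 profiles checked similarly; truth is weakly best in each.)
In every case the truthful bid is at least as good as any alternative, so it is a dominant strategy.

Yes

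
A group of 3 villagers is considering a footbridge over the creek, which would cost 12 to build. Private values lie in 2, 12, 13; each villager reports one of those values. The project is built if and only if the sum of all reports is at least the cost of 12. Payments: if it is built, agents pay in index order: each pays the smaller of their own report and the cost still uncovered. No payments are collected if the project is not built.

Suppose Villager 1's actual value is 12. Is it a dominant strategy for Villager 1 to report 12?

Consider the case where Villager 2 reports 2 and Villager 3 reports 12.
Truthful report 12: project built, pays 12, utility 12 - 12 = 0.
Report 2 instead: project built, pays 2, utility 12 - 2 = 10.
Since 10 > 0, reporting 2 is strictly better here, so truthful reporting is not dominant.

No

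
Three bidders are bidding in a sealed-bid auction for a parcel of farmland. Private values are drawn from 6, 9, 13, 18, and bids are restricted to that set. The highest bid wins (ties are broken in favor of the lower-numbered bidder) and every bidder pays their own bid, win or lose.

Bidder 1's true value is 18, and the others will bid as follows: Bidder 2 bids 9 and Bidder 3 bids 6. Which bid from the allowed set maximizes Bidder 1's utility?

Bid 6: loses but pays 6, utility -6.
Bid 9: wins, pays 9, utility 18 - 9 = 9.
Bid 13: wins, pays 13, utility 18 - 13 = 5.
Bid 18: wins, pays 18, utility 18 - 18 = 0.
The best choice is 9 with utility 9.

9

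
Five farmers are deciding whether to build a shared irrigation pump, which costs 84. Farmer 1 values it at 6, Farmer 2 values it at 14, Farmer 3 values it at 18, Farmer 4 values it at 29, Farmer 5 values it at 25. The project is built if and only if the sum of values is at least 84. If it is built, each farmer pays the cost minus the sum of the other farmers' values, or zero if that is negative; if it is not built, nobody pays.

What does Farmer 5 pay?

Total value 92 ≥ cost 84, so the project is built.
The other farmers' values sum to 67.
Cost minus that sum is 84 - 67 = 17.

17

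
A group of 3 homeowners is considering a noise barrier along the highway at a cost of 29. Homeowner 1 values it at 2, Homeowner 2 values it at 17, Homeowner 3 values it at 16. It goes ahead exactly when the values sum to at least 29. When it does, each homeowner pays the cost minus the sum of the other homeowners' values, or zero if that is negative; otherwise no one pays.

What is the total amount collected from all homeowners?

Total value 35 ≥ cost 29, so it is built.
Homeowner 1: others sum to 33; max(0, 29 - 33) = 0.
Homeowner 2: others sum to 18; max(0, 29 - 18) = 11.
Homeowner 3: others sum to 19; max(0, 29 - 19) = 10.
Total collected = 0 + 11 + 10 = 21.

21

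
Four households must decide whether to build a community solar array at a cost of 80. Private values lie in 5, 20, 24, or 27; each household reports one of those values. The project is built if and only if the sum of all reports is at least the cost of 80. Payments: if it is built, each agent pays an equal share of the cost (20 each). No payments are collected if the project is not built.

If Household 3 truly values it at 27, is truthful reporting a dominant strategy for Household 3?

Check each profile of the others' reports and compare truth against every alternative report.
Others report (5, 24, 24): truth gives 7, best alternative gives 0.
Others report (24, 5, 24): truth gives 7, best alternative gives 0.
Others report (24, 24, 5): truth gives 7, best alternative gives 0.
Others report (5, 24, 27): truth gives 7, best alternative gives 7.
Others report (5, 27, 24): truth gives 7, best alternative gives 7.
Others report (5, 27, 27): truth gives 7, best alternative gives 7.
(Remaining 58 profiles checked similarly; truth is weakly best in each.)
In every case the truthful report is at least as good as any alternative, so it is a dominant strategy.

Yes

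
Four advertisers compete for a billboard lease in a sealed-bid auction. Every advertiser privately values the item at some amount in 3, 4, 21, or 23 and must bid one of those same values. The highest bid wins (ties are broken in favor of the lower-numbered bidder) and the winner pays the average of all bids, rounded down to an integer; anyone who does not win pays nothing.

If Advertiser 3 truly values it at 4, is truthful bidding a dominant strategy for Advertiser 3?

Check each profile of the others' bids and compare truth against every alternative bid.
Others bid (3, 3, 3): truth gives 1, best alternative gives 0.
Others bid (3, 3, 4): truth gives 1, best alternative gives 0.
Others bid (3, 3, 21): truth gives 0, best alternative gives 0.
Others bid (3, 3, 23): truth gives 0, best alternative gives 0.
Others bid (3, 4, 3): truth gives 0, best alternative gives 0.
Others bid (3, 4, 4): truth gives 0, best alternative gives 0.
(Remaining 58 profiles checked similarly; truth is weakly best in each.)
In every case the truthful bid is at least as good as any alternative, so it is a dominant strategy.

Yes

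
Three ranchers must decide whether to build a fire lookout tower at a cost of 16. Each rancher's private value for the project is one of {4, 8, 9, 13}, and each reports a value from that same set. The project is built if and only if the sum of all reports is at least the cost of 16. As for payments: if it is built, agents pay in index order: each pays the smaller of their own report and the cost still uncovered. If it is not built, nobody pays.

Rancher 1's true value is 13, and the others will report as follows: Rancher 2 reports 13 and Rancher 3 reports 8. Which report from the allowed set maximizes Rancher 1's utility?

Report 4: project built, pays 4, utility 13 - 4 = 9.
Report 8: project built, pays 8, utility 13 - 8 = 5.
Report 9: project built, pays 9, utility 13 - 9 = 4.
Report 13: project built, pays 13, utility 13 - 13 = 0.
The best choice is 4 with utility 9.

4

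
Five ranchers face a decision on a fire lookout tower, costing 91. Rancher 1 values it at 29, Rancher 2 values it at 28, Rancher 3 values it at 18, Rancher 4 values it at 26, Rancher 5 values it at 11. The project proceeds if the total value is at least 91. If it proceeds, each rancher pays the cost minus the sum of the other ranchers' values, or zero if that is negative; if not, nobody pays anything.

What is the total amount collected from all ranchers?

Total value 112 ≥ cost 91, so it is built.
Rancher 1: others sum to 83; max(0, 91 - 83) = 8.
Rancher 2: others sum to 84; max(0, 91 - 84) = 7.
Rancher 3: others sum to 94; max(0, 91 - 94) = 0.
Rancher 4: others sum to 86; max(0, 91 - 86) = 5.
Rancher 5: others sum to 101; max(0, 91 - 101) = 0.
Total collected = 8 + 7 + 0 + 5 + 0 = 20.

20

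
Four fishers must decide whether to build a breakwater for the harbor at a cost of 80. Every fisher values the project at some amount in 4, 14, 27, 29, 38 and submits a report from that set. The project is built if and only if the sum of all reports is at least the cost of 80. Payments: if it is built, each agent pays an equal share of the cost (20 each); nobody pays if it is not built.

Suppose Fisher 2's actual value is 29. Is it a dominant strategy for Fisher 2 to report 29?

No

Consider the case where Fisher 1 reports 4, Fisher 3 reports 4 and Fisher 4 reports 38.
Truthful report 29: project not built, utility 0.
Report 38 instead: project built, pays 20, utility 29 - 20 = 9.
Since 9 > 0, reporting 38 is strictly better here, so truthful reporting is not dominant.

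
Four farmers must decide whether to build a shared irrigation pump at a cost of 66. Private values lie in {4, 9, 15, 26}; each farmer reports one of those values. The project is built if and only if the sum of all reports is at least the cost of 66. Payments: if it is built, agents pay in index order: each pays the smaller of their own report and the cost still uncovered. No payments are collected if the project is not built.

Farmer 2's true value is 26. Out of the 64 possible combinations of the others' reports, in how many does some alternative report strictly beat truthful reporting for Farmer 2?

13

Others report (4, 26, 26): truth gives 0; report 15 gives 11 > 0. Violating.
Others report (9, 26, 26): truth gives 0; report 9 gives 17 > 0. Violating.
Others report (15, 15, 26): truth gives 0; report 15 gives 11 > 0. Violating.
Others report (15, 26, 15): truth gives 0; report 15 gives 11 > 0. Violating.
Others report (4, 4, 4): truth gives 0; no alternative beats it.
Others report (4, 4, 9): truth gives 0; no alternative beats it.
(Checking all 64 profiles: 13 have a profitable deviation, 51 do not.)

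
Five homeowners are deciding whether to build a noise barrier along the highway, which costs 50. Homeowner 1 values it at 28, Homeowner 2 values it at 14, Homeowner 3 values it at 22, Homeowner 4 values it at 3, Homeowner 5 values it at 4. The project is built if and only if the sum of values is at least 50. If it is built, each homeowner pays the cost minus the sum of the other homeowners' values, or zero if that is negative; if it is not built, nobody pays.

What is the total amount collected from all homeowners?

Total value 71 ≥ cost 50, so it is built.
Homeowner 1: others sum to 43; max(0, 50 - 43) = 7.
Homeowner 2: others sum to 57; max(0, 50 - 57) = 0.
Homeowner 3: others sum to 49; max(0, 50 - 49) = 1.
Homeowner 4: others sum to 68; max(0, 50 - 68) = 0.
Homeowner 5: others sum to 67; max(0, 50 - 67) = 0.
Total collected = 7 + 0 + 1 + 0 + 0 = 8.

8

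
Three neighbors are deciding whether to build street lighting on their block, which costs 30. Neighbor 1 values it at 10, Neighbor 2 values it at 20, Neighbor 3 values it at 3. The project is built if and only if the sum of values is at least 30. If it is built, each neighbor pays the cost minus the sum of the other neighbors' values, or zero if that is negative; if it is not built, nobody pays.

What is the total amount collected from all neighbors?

24

Total value 33 ≥ cost 30, so it is built.
Neighbor 1: others sum to 23; max(0, 30 - 23) = 7.
Neighbor 2: others sum to 13; max(0, 30 - 13) = 17.
Neighbor 3: others sum to 30; max(0, 30 - 30) = 0.
Total collected = 7 + 17 + 0 = 24.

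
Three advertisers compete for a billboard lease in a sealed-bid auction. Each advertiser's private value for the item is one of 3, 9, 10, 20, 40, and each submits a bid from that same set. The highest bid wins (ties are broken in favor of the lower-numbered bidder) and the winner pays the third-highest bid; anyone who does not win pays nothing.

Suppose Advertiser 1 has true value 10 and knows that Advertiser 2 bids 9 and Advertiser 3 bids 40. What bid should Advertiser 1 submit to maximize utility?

40

Bid 3: loses, pays 0, utility 0.
Bid 9: loses, pays 0, utility 0.
Bid 10: loses, pays 0, utility 0.
Bid 20: loses, pays 0, utility 0.
Bid 40: wins, pays 9, utility 10 - 9 = 1.
The best choice is 40 with utility 1.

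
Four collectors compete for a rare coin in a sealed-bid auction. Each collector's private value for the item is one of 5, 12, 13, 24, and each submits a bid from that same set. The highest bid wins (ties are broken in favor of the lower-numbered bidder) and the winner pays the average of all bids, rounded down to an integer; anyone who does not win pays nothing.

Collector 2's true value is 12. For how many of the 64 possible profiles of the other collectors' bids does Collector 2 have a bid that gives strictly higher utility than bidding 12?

11

Others bid (5, 5, 13): truth gives 0; bid 13 gives 3 > 0. Violating.
Others bid (5, 12, 13): truth gives 0; bid 13 gives 2 > 0. Violating.
Others bid (5, 13, 5): truth gives 0; bid 13 gives 3 > 0. Violating.
Others bid (5, 13, 12): truth gives 0; bid 13 gives 2 > 0. Violating.
Others bid (5, 5, 5): truth gives 6; no alternative beats it.
Others bid (5, 5, 12): truth gives 4; no alternative beats it.
(Checking all 64 profiles: 11 have a profitable deviation, 53 do not.)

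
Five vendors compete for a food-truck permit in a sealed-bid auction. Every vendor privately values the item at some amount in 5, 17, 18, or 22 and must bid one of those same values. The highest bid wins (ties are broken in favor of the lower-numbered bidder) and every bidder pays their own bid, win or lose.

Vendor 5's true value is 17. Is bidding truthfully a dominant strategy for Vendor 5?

Consider the case where Vendor 1 bids 5, Vendor 2 bids 5, Vendor 3 bids 5 and Vendor 4 bids 17.
Truthful bid 17: loses but pays 17, utility -17.
Bid 5 instead: loses but pays 5, utility -5.
Since -5 > -17, bidding 5 is strictly better here, so truthful bidding is not dominant.

No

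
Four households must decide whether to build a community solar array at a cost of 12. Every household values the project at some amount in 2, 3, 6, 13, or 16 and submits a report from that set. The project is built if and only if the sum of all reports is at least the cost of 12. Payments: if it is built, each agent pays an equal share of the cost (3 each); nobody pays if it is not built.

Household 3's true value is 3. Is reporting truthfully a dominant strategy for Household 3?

Check each profile of the others' reports and compare truth against every alternative report.
Others report (2, 2, 2): truth gives 0, best alternative gives 0.
Others report (2, 2, 3): truth gives 0, best alternative gives 0.
Others report (2, 2, 6): truth gives 0, best alternative gives 0.
Others report (2, 2, 13): truth gives 0, best alternative gives 0.
Others report (2, 2, 16): truth gives 0, best alternative gives 0.
Others report (2, 3, 2): truth gives 0, best alternative gives 0.
(Remaining 119 profiles checked similarly; truth is weakly best in each.)
In every case the truthful report is at least as good as any alternative, so it is a dominant strategy.

Yes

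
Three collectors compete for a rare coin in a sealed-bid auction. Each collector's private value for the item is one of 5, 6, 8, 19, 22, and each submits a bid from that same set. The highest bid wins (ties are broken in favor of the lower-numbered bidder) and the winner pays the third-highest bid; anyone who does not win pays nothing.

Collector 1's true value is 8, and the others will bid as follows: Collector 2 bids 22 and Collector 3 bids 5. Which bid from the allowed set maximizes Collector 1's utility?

22

Bid 5: loses, pays 0, utility 0.
Bid 6: loses, pays 0, utility 0.
Bid 8: loses, pays 0, utility 0.
Bid 19: loses, pays 0, utility 0.
Bid 22: wins, pays 5, utility 8 - 5 = 3.
The best choice is 22 with utility 3.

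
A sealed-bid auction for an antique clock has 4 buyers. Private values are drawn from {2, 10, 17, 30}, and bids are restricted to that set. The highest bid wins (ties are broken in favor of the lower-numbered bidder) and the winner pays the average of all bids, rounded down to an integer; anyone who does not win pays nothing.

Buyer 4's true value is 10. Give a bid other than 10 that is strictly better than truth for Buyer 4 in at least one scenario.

Suppose Buyer 1 bids 2, Buyer 2 bids 2 and Buyer 3 bids 10.
Bid 10: loses, pays 0, utility 0.
Bid 17: wins, pays 7, utility 10 - 7 = 3.
So bidding 17 beats truth here (3 > 0).

17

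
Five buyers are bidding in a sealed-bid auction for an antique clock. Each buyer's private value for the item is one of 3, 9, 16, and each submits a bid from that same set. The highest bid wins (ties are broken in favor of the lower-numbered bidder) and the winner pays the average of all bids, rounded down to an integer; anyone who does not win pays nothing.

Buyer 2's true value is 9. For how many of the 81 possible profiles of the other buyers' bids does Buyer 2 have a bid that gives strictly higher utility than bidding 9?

7

Others bid (3, 3, 3, 16): truth gives 0; bid 16 gives 1 > 0. Violating.
Others bid (3, 3, 16, 3): truth gives 0; bid 16 gives 1 > 0. Violating.
Others bid (3, 16, 3, 3): truth gives 0; bid 16 gives 1 > 0. Violating.
Others bid (9, 3, 3, 3): truth gives 0; bid 16 gives 3 > 0. Violating.
Others bid (3, 3, 3, 3): truth gives 5; no alternative beats it.
Others bid (3, 3, 3, 9): truth gives 4; no alternative beats it.
(Checking all 81 profiles: 7 have a profitable deviation, 74 do not.)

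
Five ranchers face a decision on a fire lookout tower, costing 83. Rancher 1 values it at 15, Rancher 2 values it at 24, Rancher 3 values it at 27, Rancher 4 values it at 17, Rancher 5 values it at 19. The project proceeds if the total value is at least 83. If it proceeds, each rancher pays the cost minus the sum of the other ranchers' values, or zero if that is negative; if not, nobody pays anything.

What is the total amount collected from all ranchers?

13

Total value 102 ≥ cost 83, so it is built.
Rancher 1: others sum to 87; max(0, 83 - 87) = 0.
Rancher 2: others sum to 78; max(0, 83 - 78) = 5.
Rancher 3: others sum to 75; max(0, 83 - 75) = 8.
Rancher 4: others sum to 85; max(0, 83 - 85) = 0.
Rancher 5: others sum to 83; max(0, 83 - 83) = 0.
Total collected = 0 + 5 + 8 + 0 + 0 = 13.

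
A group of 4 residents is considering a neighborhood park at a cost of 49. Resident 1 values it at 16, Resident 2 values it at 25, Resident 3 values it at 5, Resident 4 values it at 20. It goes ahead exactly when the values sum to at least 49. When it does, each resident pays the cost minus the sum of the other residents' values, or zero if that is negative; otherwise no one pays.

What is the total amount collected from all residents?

Total value 66 ≥ cost 49, so it is built.
Resident 1: others sum to 50; max(0, 49 - 50) = 0.
Resident 2: others sum to 41; max(0, 49 - 41) = 8.
Resident 3: others sum to 61; max(0, 49 - 61) = 0.
Resident 4: others sum to 46; max(0, 49 - 46) = 3.
Total collected = 0 + 8 + 0 + 3 = 11.

11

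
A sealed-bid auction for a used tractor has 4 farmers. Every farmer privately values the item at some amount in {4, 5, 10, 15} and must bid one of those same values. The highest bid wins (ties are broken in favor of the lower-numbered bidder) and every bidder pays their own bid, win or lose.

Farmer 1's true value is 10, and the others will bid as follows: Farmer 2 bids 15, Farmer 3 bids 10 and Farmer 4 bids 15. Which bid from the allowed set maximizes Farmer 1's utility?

Bid 4: loses but pays 4, utility -4.
Bid 5: loses but pays 5, utility -5.
Bid 10: loses but pays 10, utility -10.
Bid 15: wins, pays 15, utility 10 - 15 = -5.
The best choice is 4 with utility -4.

4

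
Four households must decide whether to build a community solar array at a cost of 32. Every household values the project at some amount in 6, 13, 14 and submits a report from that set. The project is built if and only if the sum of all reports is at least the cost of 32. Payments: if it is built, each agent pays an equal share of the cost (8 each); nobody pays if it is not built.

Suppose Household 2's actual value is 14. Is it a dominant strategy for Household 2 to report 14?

Yes

Check each profile of the others' reports and compare truth against every alternative report.
Others report (6, 6, 6): truth gives 6, best alternative gives 0.
Others report (6, 6, 13): truth gives 6, best alternative gives 6.
Others report (6, 6, 14): truth gives 6, best alternative gives 6.
Others report (6, 13, 6): truth gives 6, best alternative gives 6.
Others report (6, 13, 13): truth gives 6, best alternative gives 6.
Others report (6, 13, 14): truth gives 6, best alternative gives 6.
(Remaining 21 profiles checked similarly; truth is weakly best in each.)
In every case the truthful report is at least as good as any alternative, so it is a dominant strategy.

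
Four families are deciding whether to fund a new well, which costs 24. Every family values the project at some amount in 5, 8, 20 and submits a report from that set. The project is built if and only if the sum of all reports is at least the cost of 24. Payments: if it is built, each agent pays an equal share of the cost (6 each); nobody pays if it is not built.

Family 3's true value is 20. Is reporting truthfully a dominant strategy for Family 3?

Check each profile of the others' reports and compare truth against every alternative report.
Others report (5, 5, 5): truth gives 14, best alternative gives 0.
Others report (5, 5, 8): truth gives 14, best alternative gives 14.
Others report (5, 5, 20): truth gives 14, best alternative gives 14.
Others report (5, 8, 5): truth gives 14, best alternative gives 14.
Others report (5, 8, 8): truth gives 14, best alternative gives 14.
Others report (5, 8, 20): truth gives 14, best alternative gives 14.
(Remaining 21 profiles checked similarly; truth is weakly best in each.)
In every case the truthful report is at least as good as any alternative, so it is a dominant strategy.

Yes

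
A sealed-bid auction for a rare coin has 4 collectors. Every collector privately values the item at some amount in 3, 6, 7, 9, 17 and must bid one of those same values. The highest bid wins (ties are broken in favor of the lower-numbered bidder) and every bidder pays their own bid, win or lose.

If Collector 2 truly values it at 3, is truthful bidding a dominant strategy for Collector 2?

Yes

Check each profile of the others' bids and compare truth against every alternative bid.
Others bid (3, 3, 9): truth gives -3, best alternative gives -6.
Others bid (3, 3, 17): truth gives -3, best alternative gives -6.
Others bid (3, 6, 9): truth gives -3, best alternative gives -6.
Others bid (3, 6, 17): truth gives -3, best alternative gives -6.
Others bid (3, 7, 9): truth gives -3, best alternative gives -6.
Others bid (3, 7, 17): truth gives -3, best alternative gives -6.
(Remaining 119 profiles checked similarly; truth is weakly best in each.)
In every case the truthful bid is at least as good as any alternative, so it is a dominant strategy.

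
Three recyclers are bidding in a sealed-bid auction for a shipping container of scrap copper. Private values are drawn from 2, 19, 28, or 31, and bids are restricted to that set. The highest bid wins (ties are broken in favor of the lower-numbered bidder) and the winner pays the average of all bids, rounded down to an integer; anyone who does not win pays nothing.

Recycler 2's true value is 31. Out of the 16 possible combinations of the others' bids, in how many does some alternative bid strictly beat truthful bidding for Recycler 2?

6

Others bid (2, 2): truth gives 20; bid 19 gives 24 > 20. Violating.
Others bid (2, 19): truth gives 14; bid 19 gives 18 > 14. Violating.
Others bid (2, 28): truth gives 11; bid 28 gives 12 > 11. Violating.
Others bid (19, 2): truth gives 14; bid 28 gives 15 > 14. Violating.
Others bid (2, 31): truth gives 10; no alternative beats it.
Others bid (19, 31): truth gives 4; no alternative beats it.
(Checking all 16 profiles: 6 have a profitable deviation, 10 do not.)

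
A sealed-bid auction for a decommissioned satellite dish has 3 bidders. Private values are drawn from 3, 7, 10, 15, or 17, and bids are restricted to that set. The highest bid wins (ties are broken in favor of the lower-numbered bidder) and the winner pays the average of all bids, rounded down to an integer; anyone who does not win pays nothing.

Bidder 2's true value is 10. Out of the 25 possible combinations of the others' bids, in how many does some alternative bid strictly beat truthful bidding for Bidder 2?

Others bid (3, 3): truth gives 5; bid 7 gives 6 > 5. Violating.
Others bid (3, 7): truth gives 4; bid 7 gives 5 > 4. Violating.
Others bid (10, 3): truth gives 0; bid 15 gives 1 > 0. Violating.
Others bid (3, 10): truth gives 3; no alternative beats it.
Others bid (3, 15): truth gives 0; no alternative beats it.
(Checking all 25 profiles: 3 have a profitable deviation, 22 do not.)

3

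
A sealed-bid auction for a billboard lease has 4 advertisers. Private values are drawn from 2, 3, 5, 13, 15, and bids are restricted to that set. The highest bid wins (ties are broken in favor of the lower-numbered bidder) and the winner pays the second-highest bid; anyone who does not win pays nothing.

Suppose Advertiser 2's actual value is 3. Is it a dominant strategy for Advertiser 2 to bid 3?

Yes

Check each profile of the others' bids and compare truth against every alternative bid.
Others bid (2, 2, 2): truth gives 1, best alternative gives 1.
Others bid (2, 2, 3): truth gives 0, best alternative gives 0.
Others bid (2, 2, 5): truth gives 0, best alternative gives 0.
Others bid (2, 2, 13): truth gives 0, best alternative gives 0.
Others bid (2, 2, 15): truth gives 0, best alternative gives 0.
Others bid (2, 3, 2): truth gives 0, best alternative gives 0.
(Remaining 119 profiles checked similarly; truth is weakly best in each.)
In every case the truthful bid is at least as good as any alternative, so it is a dominant strategy.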